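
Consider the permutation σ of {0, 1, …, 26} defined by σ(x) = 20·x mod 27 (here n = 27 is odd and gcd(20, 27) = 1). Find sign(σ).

Orbit of 22 under x↦20x: [22, 8, 25, 14, 10, 11, 4]… (length divides ord_27(20)).
Decompose π into cycles: lengths [18, 6, 2, 1] (4 cycles, including the fixed point 0).
27 − 4 = 23 transpositions; sign(π) = (−1)^23 = -1.
Via Zolotarev, sign(π_{20}) = (20|27) = -1.

-1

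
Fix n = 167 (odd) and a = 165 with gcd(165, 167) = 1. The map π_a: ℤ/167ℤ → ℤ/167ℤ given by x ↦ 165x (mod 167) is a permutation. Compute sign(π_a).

Orbit of 124 under x↦165x: [124, 86, 162, 10, 147, 40, 87]… (length divides ord_167(165)).
The orbit structure of x ↦ 165x mod 167: 2 orbits of sizes [166, 1].
n − c = 167 − 2 = 165; sign = (−1)^165 = -1.

-1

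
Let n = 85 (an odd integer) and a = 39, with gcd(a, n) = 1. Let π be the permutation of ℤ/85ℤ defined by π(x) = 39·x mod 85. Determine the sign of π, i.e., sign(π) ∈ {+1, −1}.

-1

Trace 44: π^k(44) = [44, 16, 29, 26, 79, 21, 54] for k=0..6.
The orbit structure of x ↦ 39x mod 85: 8 orbits of sizes [16, 16, 16, 16, 16, 2, 2, 1].
sign(π) = (−1)^{n − #cycles} = (−1)^{85−8} = (−1)^77 = -1.
Via Zolotarev, sign(π_{39}) = (39|85) = -1.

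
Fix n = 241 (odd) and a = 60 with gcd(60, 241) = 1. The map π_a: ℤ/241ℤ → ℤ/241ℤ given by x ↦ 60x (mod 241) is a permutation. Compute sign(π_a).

+1

Start at x=60: 60 → 226 → 64 → 225 → 4 → 240 → 181 → … (one orbit).
Decompose π into cycles: lengths [12, 12, 12, 12, 12, 12, 12, 12, 12, 12, 12, 12, 12, 12, 12, 12, 12, 12, 12, 12, 1] (21 cycles, including the fixed point 0).
n − c = 241 − 21 = 220; sign = (−1)^220 = +1.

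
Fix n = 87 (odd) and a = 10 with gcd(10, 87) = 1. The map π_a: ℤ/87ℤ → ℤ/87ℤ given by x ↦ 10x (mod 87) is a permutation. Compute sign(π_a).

Trace 40: π^k(40) = [40, 52, 85, 67, 61, 1, 10] for k=0..6.
Cycle type of π: 28×3 + 1×3; total 6 cycles.
With 6 cycles on 87 points, sign = (−1)^{87−6} = -1.

-1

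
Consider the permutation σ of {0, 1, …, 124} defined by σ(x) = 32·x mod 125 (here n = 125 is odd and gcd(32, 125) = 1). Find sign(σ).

-1

Orbit of 118 under x↦32x: [118, 26, 82, 124, 93, 101, 107]… (length divides ord_125(32)).
Cycle lengths of π_32 on ℤ/125ℤ: [20, 20, 20, 20, 20, 4, 4, 4, 4, 4, 4, 1]; 12 cycles in total.
sign(π) = (−1)^{n − #cycles} = (−1)^{125−12} = (−1)^113 = -1.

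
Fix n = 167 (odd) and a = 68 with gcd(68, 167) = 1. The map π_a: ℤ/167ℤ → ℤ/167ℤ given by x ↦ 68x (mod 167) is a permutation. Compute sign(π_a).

-1

Trace 49: π^k(49) = [49, 159, 124, 82, 65, 78, 127] for k=0..6.
Decompose π into cycles: lengths [166, 1] (2 cycles, including the fixed point 0).
n − c = 167 − 2 = 165; sign = (−1)^165 = -1.
Zolotarev: (68|167) = -1, matching the cycle-count sign.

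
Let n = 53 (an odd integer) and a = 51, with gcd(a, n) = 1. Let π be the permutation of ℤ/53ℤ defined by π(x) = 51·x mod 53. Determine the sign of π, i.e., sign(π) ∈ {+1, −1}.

Trace 7: π^k(7) = [7, 39, 28, 50, 6, 41, 24] for k=0..6.
2 cycles of lengths [52, 1].
With 2 cycles on 53 points, sign = (−1)^{53−2} = -1.

-1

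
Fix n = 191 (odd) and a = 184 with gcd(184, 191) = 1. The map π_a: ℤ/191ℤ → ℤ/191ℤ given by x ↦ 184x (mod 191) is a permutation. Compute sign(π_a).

+1

Trace 1: π^k(1) = [1, 184, 49, 39, 109] for k=0..4.
39 cycles of lengths [5, 5, 5, 5, 5, 5, 5, 5, 5, 5, 5, 5, 5, 5, 5, 5, 5, 5, 5, 5, 5, 5, 5, 5, 5, 5, 5, 5, 5, 5, 5, 5, 5, 5, 5, 5, 5, 5, 1].
n − c = 191 − 39 = 152; sign = (−1)^152 = +1.
Check: (184/191) = +1 by Zolotarev.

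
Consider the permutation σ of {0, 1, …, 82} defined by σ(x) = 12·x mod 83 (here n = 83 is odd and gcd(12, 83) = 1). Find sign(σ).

+1

Trace 75: π^k(75) = [75, 70, 10, 37, 29, 16, 26] for k=0..6.
Cycle type of π: 41×2 + 1; total 3 cycles.
3 cycles on 83: each ℓ→(−1)^(ℓ−1), product (−1)^80 = +1.
Check: (12/83) = +1 by Zolotarev.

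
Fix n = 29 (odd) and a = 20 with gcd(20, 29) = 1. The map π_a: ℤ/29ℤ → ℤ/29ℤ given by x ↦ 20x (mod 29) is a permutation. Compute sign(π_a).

+1

Orbit of 20 under x↦20x: [20, 23, 25, 7, 24, 16, 1]… (length divides ord_29(20)).
π_20 has 5 disjoint cycles with lengths [7, 7, 7, 7, 1] on {0,…,28}.
5 cycles on 29: each ℓ→(−1)^(ℓ−1), product (−1)^24 = +1.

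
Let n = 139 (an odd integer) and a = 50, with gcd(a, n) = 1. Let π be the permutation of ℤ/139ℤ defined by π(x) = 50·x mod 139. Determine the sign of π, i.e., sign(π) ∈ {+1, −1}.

-1

Start at x=46: 46 → 76 → 47 → 126 → 45 → 26 → 49 → … (one orbit).
π_50 has 2 disjoint cycles with lengths [138, 1] on {0,…,138}.
With 2 cycles on 139 points, sign = (−1)^{139−2} = -1.
Via Zolotarev, sign(π_{50}) = (50|139) = -1.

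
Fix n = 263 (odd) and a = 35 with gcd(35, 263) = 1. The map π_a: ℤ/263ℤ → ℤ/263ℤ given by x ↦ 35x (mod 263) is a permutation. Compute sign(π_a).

Start at x=221: 221 → 108 → 98 → 11 → 122 → 62 → 66 → … (one orbit).
π_35 has 3 disjoint cycles with lengths [131, 131, 1] on {0,…,262}.
3 cycles on 263: each ℓ→(−1)^(ℓ−1), product (−1)^260 = +1.

+1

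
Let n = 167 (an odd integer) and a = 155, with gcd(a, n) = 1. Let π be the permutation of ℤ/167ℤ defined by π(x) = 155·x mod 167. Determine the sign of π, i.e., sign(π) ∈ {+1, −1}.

Trace 52: π^k(52) = [52, 44, 140, 157, 120, 63, 79] for k=0..6.
π_155 has 2 disjoint cycles with lengths [166, 1] on {0,…,166}.
167 − 2 = 165 transpositions; sign(π) = (−1)^165 = -1.

-1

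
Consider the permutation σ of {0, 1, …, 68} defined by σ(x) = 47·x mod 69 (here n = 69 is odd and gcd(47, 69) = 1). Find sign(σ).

-1

Start at x=1: 1 → 47 → 1 (one orbit).
Decompose π into cycles: lengths [2, 2, 2, 2, 2, 2, 2, 2, 2, 2, 2, 2, 2, 2, 2, 2, 2, 2, 2, 2, 2, 2, 2, 1, 1, 1, 1, 1, 1, 1, 1, 1, 1, 1, 1, 1, 1, 1, 1, 1, 1, 1, 1, 1, 1, 1] (46 cycles, including the fixed point 0).
With 46 cycles on 69 points, sign = (−1)^{69−46} = -1.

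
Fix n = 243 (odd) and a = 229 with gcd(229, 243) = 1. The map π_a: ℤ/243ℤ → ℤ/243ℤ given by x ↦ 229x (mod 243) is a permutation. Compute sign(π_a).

Trace 34: π^k(34) = [34, 10, 103, 16, 19, 220, 79] for k=0..6.
π_229 has 11 disjoint cycles with lengths [81, 81, 27, 27, 9, 9, 3, 3, 1, 1, 1] on {0,…,242}.
243 − 11 = 232 transpositions; sign(π) = (−1)^232 = +1.
Zolotarev: (229|243) = +1, matching the cycle-count sign.

+1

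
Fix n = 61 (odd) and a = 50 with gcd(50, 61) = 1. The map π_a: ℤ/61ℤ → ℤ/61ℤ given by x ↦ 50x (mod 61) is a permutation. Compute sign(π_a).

-1

Trace 50: π^k(50) = [50, 60, 11, 1] for k=0..3.
Decompose π into cycles: lengths [4, 4, 4, 4, 4, 4, 4, 4, 4, 4, 4, 4, 4, 4, 4, 1] (16 cycles, including the fixed point 0).
61 − 16 = 45 transpositions; sign(π) = (−1)^45 = -1.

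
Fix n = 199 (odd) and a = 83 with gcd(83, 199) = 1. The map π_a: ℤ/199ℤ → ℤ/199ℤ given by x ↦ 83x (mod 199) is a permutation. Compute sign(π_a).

Orbit of 187 under x↦83x: [187, 198, 116, 76, 139, 194, 182]… (length divides ord_199(83)).
π_83 has 4 disjoint cycles with lengths [66, 66, 66, 1] on {0,…,198}.
n − c = 199 − 4 = 195; sign = (−1)^195 = -1.
(83|199)_J = -1 (Zolotarev's lemma cross-check).

-1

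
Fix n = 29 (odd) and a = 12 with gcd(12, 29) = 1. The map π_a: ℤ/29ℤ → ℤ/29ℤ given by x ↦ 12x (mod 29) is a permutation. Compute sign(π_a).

-1

Start at x=28: 28 → 17 → 1 → 12 → 28 (one orbit).
8 cycles of lengths [4, 4, 4, 4, 4, 4, 4, 1].
29 − 8 = 21 transpositions; sign(π) = (−1)^21 = -1.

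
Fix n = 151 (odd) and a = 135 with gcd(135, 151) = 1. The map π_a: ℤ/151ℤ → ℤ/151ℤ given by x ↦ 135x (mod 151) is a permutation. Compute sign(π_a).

Start at x=147: 147 → 64 → 33 → 76 → 143 → 128 → 66 → … (one orbit).
6 cycles of lengths [30, 30, 30, 30, 30, 1].
Σ(ℓ_i−1) = 151−6 = 145; sign = (−1)^145 = -1.
The Jacobi symbol (135|151) = -1 (Zolotarev) agrees.

-1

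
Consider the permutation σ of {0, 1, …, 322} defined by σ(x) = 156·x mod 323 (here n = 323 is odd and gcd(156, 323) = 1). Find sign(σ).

-1

Orbit of 80 under x↦156x: [80, 206, 159, 256, 207, 315, 44]… (length divides ord_323(156)).
The orbit structure of x ↦ 156x mod 323: 6 orbits of sizes [144, 144, 16, 9, 9, 1].
n − c = 323 − 6 = 317; sign = (−1)^317 = -1.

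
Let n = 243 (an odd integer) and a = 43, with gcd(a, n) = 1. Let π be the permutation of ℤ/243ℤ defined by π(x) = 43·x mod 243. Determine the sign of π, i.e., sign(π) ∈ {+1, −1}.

Trace 124: π^k(124) = [124, 229, 127, 115, 85, 10, 187] for k=0..6.
The orbit structure of x ↦ 43x mod 243: 11 orbits of sizes [81, 81, 27, 27, 9, 9, 3, 3, 1, 1, 1].
11 cycles on 243: each ℓ→(−1)^(ℓ−1), product (−1)^232 = +1.

+1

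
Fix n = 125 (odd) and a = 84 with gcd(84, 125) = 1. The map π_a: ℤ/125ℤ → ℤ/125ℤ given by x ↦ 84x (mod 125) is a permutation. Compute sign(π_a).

Orbit of 16 under x↦84x: [16, 94, 21, 14, 51, 34, 106]… (length divides ord_125(84)).
7 cycles of lengths [50, 50, 10, 10, 2, 2, 1].
125 − 7 = 118 transpositions; sign(π) = (−1)^118 = +1.
The Jacobi symbol (84|125) = +1 (Zolotarev) agrees.

+1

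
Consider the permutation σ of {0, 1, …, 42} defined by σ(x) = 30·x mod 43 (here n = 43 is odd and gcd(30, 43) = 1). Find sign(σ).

-1

Start at x=2: 2 → 17 → 37 → 35 → 18 → 24 → 32 → … (one orbit).
π_30 has 2 disjoint cycles with lengths [42, 1] on {0,…,42}.
2 cycles on 43: each ℓ→(−1)^(ℓ−1), product (−1)^41 = -1.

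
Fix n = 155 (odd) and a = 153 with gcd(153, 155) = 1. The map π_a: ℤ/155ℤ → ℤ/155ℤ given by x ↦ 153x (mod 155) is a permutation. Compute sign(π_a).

Start at x=39: 39 → 77 → 1 → 153 → 4 → 147 → 16 → … (one orbit).
π_153 has 11 disjoint cycles with lengths [20, 20, 20, 20, 20, 20, 10, 10, 10, 4, 1] on {0,…,154}.
Σ(ℓ_i−1) = 155−11 = 144; sign = (−1)^144 = +1.
(153|155)_J = +1 (Zolotarev's lemma cross-check).

+1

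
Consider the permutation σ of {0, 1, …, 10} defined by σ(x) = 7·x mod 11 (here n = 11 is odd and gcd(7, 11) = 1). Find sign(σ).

Orbit of 6 under x↦7x: [6, 9, 8, 1, 7, 5, 2]… (length divides ord_11(7)).
The orbit structure of x ↦ 7x mod 11: 2 orbits of sizes [10, 1].
With 2 cycles on 11 points, sign = (−1)^{11−2} = -1.
(7|11)_J = -1 (Zolotarev's lemma cross-check).

-1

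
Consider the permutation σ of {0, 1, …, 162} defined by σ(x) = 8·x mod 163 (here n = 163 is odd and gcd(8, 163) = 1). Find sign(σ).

Trace 155: π^k(155) = [155, 99, 140, 142, 158, 123, 6] for k=0..6.
Cycle type of π: 54×3 + 1; total 4 cycles.
4 cycles on 163: each ℓ→(−1)^(ℓ−1), product (−1)^159 = -1.
Check: (8/163) = -1 by Zolotarev.

-1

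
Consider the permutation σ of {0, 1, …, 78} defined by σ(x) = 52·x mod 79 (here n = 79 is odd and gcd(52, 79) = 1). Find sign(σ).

Trace 62: π^k(62) = [62, 64, 10, 46, 22, 38, 1] for k=0..6.
7 cycles of lengths [13, 13, 13, 13, 13, 13, 1].
79 − 7 = 72 transpositions; sign(π) = (−1)^72 = +1.

+1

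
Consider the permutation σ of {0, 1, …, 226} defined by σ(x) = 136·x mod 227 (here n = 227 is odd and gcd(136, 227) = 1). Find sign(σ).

+1

Start at x=57: 57 → 34 → 84 → 74 → 76 → 121 → 112 → … (one orbit).
Decompose π into cycles: lengths [113, 113, 1] (3 cycles, including the fixed point 0).
Σ(ℓ_i−1) = 227−3 = 224; sign = (−1)^224 = +1.
Via Zolotarev, sign(π_{136}) = (136|227) = +1.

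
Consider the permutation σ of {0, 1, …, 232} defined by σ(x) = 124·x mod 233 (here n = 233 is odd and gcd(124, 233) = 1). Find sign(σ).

+1

Trace 81: π^k(81) = [81, 25, 71, 183, 91, 100, 51] for k=0..6.
3 cycles of lengths [116, 116, 1].
With 3 cycles on 233 points, sign = (−1)^{233−3} = +1.
(124|233)_J = +1 (Zolotarev's lemma cross-check).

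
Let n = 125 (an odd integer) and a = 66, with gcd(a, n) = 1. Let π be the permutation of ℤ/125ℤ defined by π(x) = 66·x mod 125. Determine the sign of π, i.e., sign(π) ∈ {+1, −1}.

+1

Orbit of 1 under x↦66x: [1, 66, 106, 121, 111, 76, 16]… (length divides ord_125(66)).
Cycle type of π: 25×4 + 5×4 + 1×5; total 13 cycles.
Σ(ℓ_i−1) = 125−13 = 112; sign = (−1)^112 = +1.
The Jacobi symbol (66|125) = +1 (Zolotarev) agrees.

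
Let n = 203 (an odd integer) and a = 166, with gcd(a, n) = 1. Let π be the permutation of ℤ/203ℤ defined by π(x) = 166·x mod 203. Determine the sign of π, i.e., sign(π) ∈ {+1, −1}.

Orbit of 22 under x↦166x: [22, 201, 74, 104, 9, 73, 141]… (length divides ord_203(166)).
Cycle type of π: 84×2 + 28 + 6 + 1; total 5 cycles.
203 − 5 = 198 transpositions; sign(π) = (−1)^198 = +1.

+1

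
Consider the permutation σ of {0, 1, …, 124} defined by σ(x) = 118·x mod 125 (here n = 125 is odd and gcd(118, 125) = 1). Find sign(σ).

-1

Start at x=24: 24 → 82 → 51 → 18 → 124 → 7 → 76 → … (one orbit).
12 cycles of lengths [20, 20, 20, 20, 20, 4, 4, 4, 4, 4, 4, 1].
With 12 cycles on 125 points, sign = (−1)^{125−12} = -1.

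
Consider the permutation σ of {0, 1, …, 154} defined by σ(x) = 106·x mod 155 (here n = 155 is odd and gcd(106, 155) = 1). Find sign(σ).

-1

Orbit of 101 under x↦106x: [101, 11, 81, 61, 111, 141, 66]… (length divides ord_155(106)).
Decompose π into cycles: lengths [30, 30, 30, 30, 30, 1, 1, 1, 1, 1] (10 cycles, including the fixed point 0).
10 cycles on 155: each ℓ→(−1)^(ℓ−1), product (−1)^145 = -1.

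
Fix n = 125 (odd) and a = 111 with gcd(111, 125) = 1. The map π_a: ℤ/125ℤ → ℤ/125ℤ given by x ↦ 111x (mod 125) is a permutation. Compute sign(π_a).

Trace 6: π^k(6) = [6, 41, 51, 36, 121, 56, 91] for k=0..6.
The orbit structure of x ↦ 111x mod 125: 13 orbits of sizes [25, 25, 25, 25, 5, 5, 5, 5, 1, 1, 1, 1, 1].
Σ(ℓ_i−1) = 125−13 = 112; sign = (−1)^112 = +1.

+1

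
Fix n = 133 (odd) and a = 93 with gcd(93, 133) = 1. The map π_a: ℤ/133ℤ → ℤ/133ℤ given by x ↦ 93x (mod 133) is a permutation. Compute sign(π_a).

Start at x=64: 64 → 100 → 123 → 1 → 93 → 4 → 106 → … (one orbit).
π_93 has 17 disjoint cycles with lengths [9, 9, 9, 9, 9, 9, 9, 9, 9, 9, 9, 9, 9, 9, 3, 3, 1] on {0,…,132}.
133 − 17 = 116 transpositions; sign(π) = (−1)^116 = +1.

+1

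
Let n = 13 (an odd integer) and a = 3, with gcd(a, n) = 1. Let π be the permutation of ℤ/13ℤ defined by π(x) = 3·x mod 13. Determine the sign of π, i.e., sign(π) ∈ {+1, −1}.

+1

Trace 3: π^k(3) = [3, 9, 1] for k=0..2.
Cycle type of π: 3×4 + 1; total 5 cycles.
Σ(ℓ_i−1) = 13−5 = 8; sign = (−1)^8 = +1.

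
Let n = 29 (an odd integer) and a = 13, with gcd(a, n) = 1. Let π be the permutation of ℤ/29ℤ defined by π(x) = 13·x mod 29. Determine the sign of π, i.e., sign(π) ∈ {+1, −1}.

+1

Orbit of 20 under x↦13x: [20, 28, 16, 5, 7, 4, 23]… (length divides ord_29(13)).
3 cycles of lengths [14, 14, 1].
With 3 cycles on 29 points, sign = (−1)^{29−3} = +1.
The Jacobi symbol (13|29) = +1 (Zolotarev) agrees.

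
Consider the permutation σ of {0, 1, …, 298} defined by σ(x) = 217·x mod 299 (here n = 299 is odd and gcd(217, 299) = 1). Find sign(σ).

Start at x=235: 235 → 165 → 224 → 170 → 113 → 3 → 53 → … (one orbit).
Cycle lengths of π_217 on ℤ/299ℤ: [66, 66, 66, 66, 22, 3, 3, 3, 3, 1]; 10 cycles in total.
Σ(ℓ_i−1) = 299−10 = 289; sign = (−1)^289 = -1.
Via Zolotarev, sign(π_{217}) = (217|299) = -1.

-1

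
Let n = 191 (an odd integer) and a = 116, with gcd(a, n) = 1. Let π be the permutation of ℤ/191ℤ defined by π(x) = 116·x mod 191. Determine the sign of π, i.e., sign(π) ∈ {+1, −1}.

-1

Trace 28: π^k(28) = [28, 1, 116, 86, 44, 138, 155] for k=0..6.
Cycle lengths of π_116 on ℤ/191ℤ: [190, 1]; 2 cycles in total.
Σ(ℓ_i−1) = 191−2 = 189; sign = (−1)^189 = -1.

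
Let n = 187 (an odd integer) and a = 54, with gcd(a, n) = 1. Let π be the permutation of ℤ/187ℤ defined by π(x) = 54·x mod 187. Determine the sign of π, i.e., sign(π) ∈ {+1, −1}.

+1

Start at x=67: 67 → 65 → 144 → 109 → 89 → 131 → 155 → … (one orbit).
π_54 has 17 disjoint cycles with lengths [16, 16, 16, 16, 16, 16, 16, 16, 16, 16, 16, 2, 2, 2, 2, 2, 1] on {0,…,186}.
sign(π) = (−1)^{n − #cycles} = (−1)^{187−17} = (−1)^170 = +1.
Zolotarev: (54|187) = +1, matching the cycle-count sign.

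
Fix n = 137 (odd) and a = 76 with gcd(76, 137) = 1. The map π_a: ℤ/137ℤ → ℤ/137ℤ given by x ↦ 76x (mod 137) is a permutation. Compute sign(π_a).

+1

Orbit of 68 under x↦76x: [68, 99, 126, 123, 32, 103, 19]… (length divides ord_137(76)).
π_76 has 3 disjoint cycles with lengths [68, 68, 1] on {0,…,136}.
n − c = 137 − 3 = 134; sign = (−1)^134 = +1.
(76|137)_J = +1 (Zolotarev's lemma cross-check).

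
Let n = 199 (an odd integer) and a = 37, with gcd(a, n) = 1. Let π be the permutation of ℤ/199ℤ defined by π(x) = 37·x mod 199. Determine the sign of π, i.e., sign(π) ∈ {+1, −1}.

Start at x=43: 43 → 198 → 162 → 24 → 92 → 21 → 180 → … (one orbit).
Decompose π into cycles: lengths [18, 18, 18, 18, 18, 18, 18, 18, 18, 18, 18, 1] (12 cycles, including the fixed point 0).
199 − 12 = 187 transpositions; sign(π) = (−1)^187 = -1.
Check: (37/199) = -1 by Zolotarev.

-1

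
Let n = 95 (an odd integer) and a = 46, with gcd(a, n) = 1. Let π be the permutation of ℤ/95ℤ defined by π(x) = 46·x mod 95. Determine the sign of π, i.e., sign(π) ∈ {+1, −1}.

Start at x=56: 56 → 11 → 31 → 1 → 46 → 26 → 56 (one orbit).
π_46 has 20 disjoint cycles with lengths [6, 6, 6, 6, 6, 6, 6, 6, 6, 6, 6, 6, 6, 6, 6, 1, 1, 1, 1, 1] on {0,…,94}.
Σ(ℓ_i−1) = 95−20 = 75; sign = (−1)^75 = -1.
The Jacobi symbol (46|95) = -1 (Zolotarev) agrees.

-1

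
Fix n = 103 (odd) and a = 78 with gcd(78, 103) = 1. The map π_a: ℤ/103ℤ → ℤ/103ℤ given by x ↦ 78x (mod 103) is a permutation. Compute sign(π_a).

Start at x=24: 24 → 18 → 65 → 23 → 43 → 58 → 95 → … (one orbit).
2 cycles of lengths [102, 1].
n − c = 103 − 2 = 101; sign = (−1)^101 = -1.
Zolotarev: (78|103) = -1, matching the cycle-count sign.

-1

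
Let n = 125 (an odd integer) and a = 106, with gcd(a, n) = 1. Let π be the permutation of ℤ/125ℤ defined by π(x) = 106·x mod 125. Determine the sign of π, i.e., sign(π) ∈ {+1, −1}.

+1

Trace 36: π^k(36) = [36, 66, 121, 76, 56, 61, 91] for k=0..6.
The orbit structure of x ↦ 106x mod 125: 13 orbits of sizes [25, 25, 25, 25, 5, 5, 5, 5, 1, 1, 1, 1, 1].
Σ(ℓ_i−1) = 125−13 = 112; sign = (−1)^112 = +1.
The Jacobi symbol (106|125) = +1 (Zolotarev) agrees.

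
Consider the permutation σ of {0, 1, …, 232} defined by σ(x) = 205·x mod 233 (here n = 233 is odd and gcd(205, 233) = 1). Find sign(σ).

+1

Orbit of 92 under x↦205x: [92, 220, 131, 60, 184, 207, 29]… (length divides ord_233(205)).
Decompose π into cycles: lengths [116, 116, 1] (3 cycles, including the fixed point 0).
3 cycles on 233: each ℓ→(−1)^(ℓ−1), product (−1)^230 = +1.
(205|233)_J = +1 (Zolotarev's lemma cross-check).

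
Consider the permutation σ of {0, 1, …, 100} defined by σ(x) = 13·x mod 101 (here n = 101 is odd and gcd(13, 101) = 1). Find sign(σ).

+1

Orbit of 85 under x↦13x: [85, 95, 23, 97, 49, 31, 100]… (length divides ord_101(13)).
Cycle type of π: 50×2 + 1; total 3 cycles.
sign(π) = (−1)^{n − #cycles} = (−1)^{101−3} = (−1)^98 = +1.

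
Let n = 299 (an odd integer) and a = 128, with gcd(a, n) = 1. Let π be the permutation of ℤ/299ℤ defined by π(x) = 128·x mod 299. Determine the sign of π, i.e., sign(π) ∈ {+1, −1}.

Orbit of 1 under x↦128x: [1, 128, 238, 265, 133, 280, 259]… (length divides ord_299(128)).
6 cycles of lengths [132, 132, 12, 11, 11, 1].
With 6 cycles on 299 points, sign = (−1)^{299−6} = -1.
Check: (128/299) = -1 by Zolotarev.

-1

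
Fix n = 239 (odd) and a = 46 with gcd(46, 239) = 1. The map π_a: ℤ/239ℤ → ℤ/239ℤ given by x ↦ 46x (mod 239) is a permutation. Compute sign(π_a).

Trace 89: π^k(89) = [89, 31, 231, 110, 41, 213, 238] for k=0..6.
Decompose π into cycles: lengths [238, 1] (2 cycles, including the fixed point 0).
With 2 cycles on 239 points, sign = (−1)^{239−2} = -1.
The Jacobi symbol (46|239) = -1 (Zolotarev) agrees.

-1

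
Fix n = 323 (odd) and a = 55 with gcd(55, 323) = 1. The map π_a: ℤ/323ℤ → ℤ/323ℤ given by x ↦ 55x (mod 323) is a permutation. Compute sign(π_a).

+1

Orbit of 239 under x↦55x: [239, 225, 101, 64, 290, 123, 305]… (length divides ord_323(55)).
15 cycles of lengths [36, 36, 36, 36, 36, 36, 36, 36, 9, 9, 4, 4, 4, 4, 1].
sign(π) = (−1)^{n − #cycles} = (−1)^{323−15} = (−1)^308 = +1.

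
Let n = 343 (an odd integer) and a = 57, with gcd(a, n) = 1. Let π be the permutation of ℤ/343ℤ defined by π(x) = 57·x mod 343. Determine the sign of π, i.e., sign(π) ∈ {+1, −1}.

Trace 22: π^k(22) = [22, 225, 134, 92, 99, 155, 260] for k=0..6.
π_57 has 19 disjoint cycles with lengths [49, 49, 49, 49, 49, 49, 7, 7, 7, 7, 7, 7, 1, 1, 1, 1, 1, 1, 1] on {0,…,342}.
19 cycles on 343: each ℓ→(−1)^(ℓ−1), product (−1)^324 = +1.
Zolotarev: (57|343) = +1, matching the cycle-count sign.

+1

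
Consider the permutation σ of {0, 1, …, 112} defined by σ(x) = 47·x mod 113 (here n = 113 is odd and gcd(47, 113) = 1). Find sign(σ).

Orbit of 59 under x↦47x: [59, 61, 42, 53, 5, 9, 84]… (length divides ord_113(47)).
The orbit structure of x ↦ 47x mod 113: 2 orbits of sizes [112, 1].
With 2 cycles on 113 points, sign = (−1)^{113−2} = -1.
(47|113)_J = -1 (Zolotarev's lemma cross-check).

-1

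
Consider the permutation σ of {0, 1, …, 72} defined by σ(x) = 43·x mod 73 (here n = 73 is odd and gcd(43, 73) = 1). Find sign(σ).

-1

Orbit of 21 under x↦43x: [21, 27, 66, 64, 51, 3, 56]… (length divides ord_73(43)).
Cycle lengths of π_43 on ℤ/73ℤ: [24, 24, 24, 1]; 4 cycles in total.
With 4 cycles on 73 points, sign = (−1)^{73−4} = -1.
Check: (43/73) = -1 by Zolotarev.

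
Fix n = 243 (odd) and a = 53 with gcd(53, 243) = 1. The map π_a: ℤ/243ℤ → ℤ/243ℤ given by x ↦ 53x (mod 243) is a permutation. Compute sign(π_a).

Orbit of 163 under x↦53x: [163, 134, 55, 242, 190, 107, 82]… (length divides ord_243(53)).
Cycle lengths of π_53 on ℤ/243ℤ: [18, 18, 18, 18, 18, 18, 18, 18, 18, 6, 6, 6, 6, 6, 6, 6, 6, 6, 2, 2, 2, 2, 2, 2, 2, 2, 2, 2, 2, 2, 2, 1]; 32 cycles in total.
32 cycles on 243: each ℓ→(−1)^(ℓ−1), product (−1)^211 = -1.

-1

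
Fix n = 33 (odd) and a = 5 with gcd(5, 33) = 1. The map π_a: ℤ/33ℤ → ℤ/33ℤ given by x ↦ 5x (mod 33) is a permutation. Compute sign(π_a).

Orbit of 14 under x↦5x: [14, 4, 20, 1, 5, 25, 26]… (length divides ord_33(5)).
Cycle type of π: 10×2 + 5×2 + 2 + 1; total 6 cycles.
Σ(ℓ_i−1) = 33−6 = 27; sign = (−1)^27 = -1.
Via Zolotarev, sign(π_{5}) = (5|33) = -1.

-1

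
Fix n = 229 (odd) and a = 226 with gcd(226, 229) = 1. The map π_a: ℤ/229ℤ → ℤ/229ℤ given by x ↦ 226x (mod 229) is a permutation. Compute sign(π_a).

Start at x=91: 91 → 185 → 132 → 62 → 43 → 100 → 158 → … (one orbit).
The orbit structure of x ↦ 226x mod 229: 3 orbits of sizes [114, 114, 1].
sign(π) = (−1)^{n − #cycles} = (−1)^{229−3} = (−1)^226 = +1.
Via Zolotarev, sign(π_{226}) = (226|229) = +1.

+1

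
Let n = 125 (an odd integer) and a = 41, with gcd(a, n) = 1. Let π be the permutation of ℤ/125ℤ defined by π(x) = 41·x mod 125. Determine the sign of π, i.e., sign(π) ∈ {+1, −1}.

+1

Orbit of 76 under x↦41x: [76, 116, 6, 121, 86, 26, 66]… (length divides ord_125(41)).
π_41 has 13 disjoint cycles with lengths [25, 25, 25, 25, 5, 5, 5, 5, 1, 1, 1, 1, 1] on {0,…,124}.
sign(π) = (−1)^{n − #cycles} = (−1)^{125−13} = (−1)^112 = +1.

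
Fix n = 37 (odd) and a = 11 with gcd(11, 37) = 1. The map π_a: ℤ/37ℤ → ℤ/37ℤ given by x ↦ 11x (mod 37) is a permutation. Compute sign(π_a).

+1

Start at x=26: 26 → 27 → 1 → 11 → 10 → 36 → 26 (one orbit).
π_11 has 7 disjoint cycles with lengths [6, 6, 6, 6, 6, 6, 1] on {0,…,36}.
7 cycles on 37: each ℓ→(−1)^(ℓ−1), product (−1)^30 = +1.
Check: (11/37) = +1 by Zolotarev.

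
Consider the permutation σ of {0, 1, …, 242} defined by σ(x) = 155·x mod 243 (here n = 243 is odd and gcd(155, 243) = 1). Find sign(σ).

Trace 7: π^k(7) = [7, 113, 19, 29, 121, 44, 16] for k=0..6.
Decompose π into cycles: lengths [162, 54, 18, 6, 2, 1] (6 cycles, including the fixed point 0).
sign(π) = (−1)^{n − #cycles} = (−1)^{243−6} = (−1)^237 = -1.
Zolotarev: (155|243) = -1, matching the cycle-count sign.

-1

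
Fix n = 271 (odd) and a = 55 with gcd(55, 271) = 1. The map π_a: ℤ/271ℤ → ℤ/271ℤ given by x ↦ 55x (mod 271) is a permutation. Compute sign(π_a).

+1

Trace 57: π^k(57) = [57, 154, 69, 1, 55, 44, 252] for k=0..6.
Cycle type of π: 45×6 + 1; total 7 cycles.
sign(π) = (−1)^{n − #cycles} = (−1)^{271−7} = (−1)^264 = +1.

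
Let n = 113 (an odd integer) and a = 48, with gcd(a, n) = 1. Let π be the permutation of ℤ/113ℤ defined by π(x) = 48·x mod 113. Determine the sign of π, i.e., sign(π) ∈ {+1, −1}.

Orbit of 35 under x↦48x: [35, 98, 71, 18, 73, 1, 48]… (length divides ord_113(48)).
8 cycles of lengths [16, 16, 16, 16, 16, 16, 16, 1].
sign(π) = (−1)^{n − #cycles} = (−1)^{113−8} = (−1)^105 = -1.

-1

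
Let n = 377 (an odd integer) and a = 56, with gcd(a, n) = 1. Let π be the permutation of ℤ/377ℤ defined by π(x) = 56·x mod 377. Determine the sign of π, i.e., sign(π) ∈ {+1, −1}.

-1

Start at x=196: 196 → 43 → 146 → 259 → 178 → 166 → 248 → … (one orbit).
π_56 has 8 disjoint cycles with lengths [84, 84, 84, 84, 28, 6, 6, 1] on {0,…,376}.
With 8 cycles on 377 points, sign = (−1)^{377−8} = -1.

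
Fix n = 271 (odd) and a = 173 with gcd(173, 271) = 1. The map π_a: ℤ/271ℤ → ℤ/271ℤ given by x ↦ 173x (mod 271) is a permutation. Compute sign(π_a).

Trace 3: π^k(3) = [3, 248, 86, 244, 207, 39, 243] for k=0..6.
Decompose π into cycles: lengths [90, 90, 90, 1] (4 cycles, including the fixed point 0).
n − c = 271 − 4 = 267; sign = (−1)^267 = -1.

-1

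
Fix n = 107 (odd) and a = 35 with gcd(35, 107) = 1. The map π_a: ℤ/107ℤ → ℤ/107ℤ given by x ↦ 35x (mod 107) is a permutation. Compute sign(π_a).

+1

Trace 92: π^k(92) = [92, 10, 29, 52, 1, 35, 48] for k=0..6.
Cycle lengths of π_35 on ℤ/107ℤ: [53, 53, 1]; 3 cycles in total.
n − c = 107 − 3 = 104; sign = (−1)^104 = +1.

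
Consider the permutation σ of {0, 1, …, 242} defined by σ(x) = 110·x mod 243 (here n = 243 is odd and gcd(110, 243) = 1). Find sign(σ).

-1

Start at x=145: 145 → 155 → 40 → 26 → 187 → 158 → 127 → … (one orbit).
Cycle lengths of π_110 on ℤ/243ℤ: [162, 54, 18, 6, 2, 1]; 6 cycles in total.
With 6 cycles on 243 points, sign = (−1)^{243−6} = -1.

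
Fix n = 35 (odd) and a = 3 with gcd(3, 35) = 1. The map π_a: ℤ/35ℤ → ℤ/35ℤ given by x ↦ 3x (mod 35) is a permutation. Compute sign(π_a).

Orbit of 17 under x↦3x: [17, 16, 13, 4, 12, 1, 3]… (length divides ord_35(3)).
Cycle lengths of π_3 on ℤ/35ℤ: [12, 12, 6, 4, 1]; 5 cycles in total.
n − c = 35 − 5 = 30; sign = (−1)^30 = +1.

+1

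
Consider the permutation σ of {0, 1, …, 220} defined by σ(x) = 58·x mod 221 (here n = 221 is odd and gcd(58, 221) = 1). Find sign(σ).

Start at x=63: 63 → 118 → 214 → 36 → 99 → 217 → 210 → … (one orbit).
Cycle lengths of π_58 on ℤ/221ℤ: [48, 48, 48, 48, 16, 12, 1]; 7 cycles in total.
n − c = 221 − 7 = 214; sign = (−1)^214 = +1.
The Jacobi symbol (58|221) = +1 (Zolotarev) agrees.

+1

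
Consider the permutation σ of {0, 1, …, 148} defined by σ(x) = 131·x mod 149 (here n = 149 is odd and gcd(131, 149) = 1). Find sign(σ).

-1

Trace 147: π^k(147) = [147, 36, 97, 42, 138, 49, 12] for k=0..6.
Cycle type of π: 148 + 1; total 2 cycles.
n − c = 149 − 2 = 147; sign = (−1)^147 = -1.
Check: (131/149) = -1 by Zolotarev.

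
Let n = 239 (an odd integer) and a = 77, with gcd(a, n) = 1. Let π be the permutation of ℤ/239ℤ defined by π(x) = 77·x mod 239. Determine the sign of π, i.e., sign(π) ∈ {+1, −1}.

Trace 144: π^k(144) = [144, 94, 68, 217, 218, 56, 10] for k=0..6.
Decompose π into cycles: lengths [238, 1] (2 cycles, including the fixed point 0).
With 2 cycles on 239 points, sign = (−1)^{239−2} = -1.

-1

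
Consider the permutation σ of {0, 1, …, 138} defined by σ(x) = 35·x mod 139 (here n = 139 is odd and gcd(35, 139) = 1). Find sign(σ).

Orbit of 124 under x↦35x: [124, 31, 112, 28, 7, 106, 96]… (length divides ord_139(35)).
The orbit structure of x ↦ 35x mod 139: 3 orbits of sizes [69, 69, 1].
Σ(ℓ_i−1) = 139−3 = 136; sign = (−1)^136 = +1.
Via Zolotarev, sign(π_{35}) = (35|139) = +1.

+1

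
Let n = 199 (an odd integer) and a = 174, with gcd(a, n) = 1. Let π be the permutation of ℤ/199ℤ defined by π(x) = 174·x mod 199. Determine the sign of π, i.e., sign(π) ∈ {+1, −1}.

Trace 198: π^k(198) = [198, 25, 171, 103, 12, 98, 137] for k=0..6.
Decompose π into cycles: lengths [66, 66, 66, 1] (4 cycles, including the fixed point 0).
Σ(ℓ_i−1) = 199−4 = 195; sign = (−1)^195 = -1.
The Jacobi symbol (174|199) = -1 (Zolotarev) agrees.

-1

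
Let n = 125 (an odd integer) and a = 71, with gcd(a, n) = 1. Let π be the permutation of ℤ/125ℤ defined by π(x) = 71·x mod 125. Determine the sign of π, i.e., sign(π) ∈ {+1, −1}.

+1

Start at x=71: 71 → 41 → 36 → 56 → 101 → 46 → 16 → … (one orbit).
13 cycles of lengths [25, 25, 25, 25, 5, 5, 5, 5, 1, 1, 1, 1, 1].
13 cycles on 125: each ℓ→(−1)^(ℓ−1), product (−1)^112 = +1.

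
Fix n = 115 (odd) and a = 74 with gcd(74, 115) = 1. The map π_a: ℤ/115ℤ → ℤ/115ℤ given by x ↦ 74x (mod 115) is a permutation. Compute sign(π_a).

Start at x=74: 74 → 71 → 79 → 96 → 89 → 31 → 109 → … (one orbit).
Cycle lengths of π_74 on ℤ/115ℤ: [22, 22, 22, 22, 22, 2, 2, 1]; 8 cycles in total.
115 − 8 = 107 transpositions; sign(π) = (−1)^107 = -1.
(74|115)_J = -1 (Zolotarev's lemma cross-check).

-1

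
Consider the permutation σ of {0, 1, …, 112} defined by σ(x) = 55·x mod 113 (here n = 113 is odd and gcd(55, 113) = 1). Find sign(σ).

Orbit of 30 under x↦55x: [30, 68, 11, 40, 53, 90, 91]… (length divides ord_113(55)).
Decompose π into cycles: lengths [112, 1] (2 cycles, including the fixed point 0).
With 2 cycles on 113 points, sign = (−1)^{113−2} = -1.
Check: (55/113) = -1 by Zolotarev.

-1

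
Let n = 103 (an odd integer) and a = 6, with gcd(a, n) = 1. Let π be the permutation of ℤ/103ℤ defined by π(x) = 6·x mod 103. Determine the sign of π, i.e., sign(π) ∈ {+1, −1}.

-1

Trace 21: π^k(21) = [21, 23, 35, 4, 24, 41, 40] for k=0..6.
Cycle type of π: 102 + 1; total 2 cycles.
103 − 2 = 101 transpositions; sign(π) = (−1)^101 = -1.
The Jacobi symbol (6|103) = -1 (Zolotarev) agrees.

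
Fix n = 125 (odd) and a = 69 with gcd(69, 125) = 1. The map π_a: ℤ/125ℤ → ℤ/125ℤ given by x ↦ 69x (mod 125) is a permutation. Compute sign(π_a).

Orbit of 86 under x↦69x: [86, 59, 71, 24, 31, 14, 91]… (length divides ord_125(69)).
Cycle type of π: 50×2 + 10×2 + 2×2 + 1; total 7 cycles.
7 cycles on 125: each ℓ→(−1)^(ℓ−1), product (−1)^118 = +1.
Zolotarev: (69|125) = +1, matching the cycle-count sign.

+1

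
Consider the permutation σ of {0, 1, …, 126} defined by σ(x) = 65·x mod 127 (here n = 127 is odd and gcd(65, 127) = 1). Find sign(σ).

Start at x=101: 101 → 88 → 5 → 71 → 43 → 1 → 65 → … (one orbit).
Decompose π into cycles: lengths [126, 1] (2 cycles, including the fixed point 0).
n − c = 127 − 2 = 125; sign = (−1)^125 = -1.

-1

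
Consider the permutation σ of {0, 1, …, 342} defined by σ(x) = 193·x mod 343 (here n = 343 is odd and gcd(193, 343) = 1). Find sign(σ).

+1

Trace 333: π^k(333) = [333, 128, 8, 172, 268, 274, 60] for k=0..6.
Decompose π into cycles: lengths [147, 147, 21, 21, 3, 3, 1] (7 cycles, including the fixed point 0).
7 cycles on 343: each ℓ→(−1)^(ℓ−1), product (−1)^336 = +1.
Zolotarev: (193|343) = +1, matching the cycle-count sign.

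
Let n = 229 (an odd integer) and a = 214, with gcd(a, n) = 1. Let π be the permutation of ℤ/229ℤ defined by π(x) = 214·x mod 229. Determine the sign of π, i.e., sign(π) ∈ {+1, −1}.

+1

Start at x=53: 53 → 121 → 17 → 203 → 161 → 104 → 43 → … (one orbit).
Cycle lengths of π_214 on ℤ/229ℤ: [19, 19, 19, 19, 19, 19, 19, 19, 19, 19, 19, 19, 1]; 13 cycles in total.
13 cycles on 229: each ℓ→(−1)^(ℓ−1), product (−1)^216 = +1.
Via Zolotarev, sign(π_{214}) = (214|229) = +1.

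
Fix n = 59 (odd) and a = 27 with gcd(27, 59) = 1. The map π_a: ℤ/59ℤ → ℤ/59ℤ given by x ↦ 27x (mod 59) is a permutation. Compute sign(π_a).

Orbit of 35 under x↦27x: [35, 1, 27, 21, 36, 28, 48]… (length divides ord_59(27)).
Cycle type of π: 29×2 + 1; total 3 cycles.
With 3 cycles on 59 points, sign = (−1)^{59−3} = +1.
(27|59)_J = +1 (Zolotarev's lemma cross-check).

+1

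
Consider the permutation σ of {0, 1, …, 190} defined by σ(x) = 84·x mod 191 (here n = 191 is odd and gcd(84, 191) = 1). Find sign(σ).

Orbit of 139 under x↦84x: [139, 25, 190, 107, 11, 160, 70]… (length divides ord_191(84)).
The orbit structure of x ↦ 84x mod 191: 6 orbits of sizes [38, 38, 38, 38, 38, 1].
191 − 6 = 185 transpositions; sign(π) = (−1)^185 = -1.
The Jacobi symbol (84|191) = -1 (Zolotarev) agrees.

-1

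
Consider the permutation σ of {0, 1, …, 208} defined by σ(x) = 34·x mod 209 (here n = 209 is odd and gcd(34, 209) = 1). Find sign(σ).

-1

Start at x=177: 177 → 166 → 1 → 34 → 111 → 12 → 199 → … (one orbit).
22 cycles of lengths [18, 18, 18, 18, 18, 18, 18, 18, 18, 18, 18, 1, 1, 1, 1, 1, 1, 1, 1, 1, 1, 1].
sign(π) = (−1)^{n − #cycles} = (−1)^{209−22} = (−1)^187 = -1.
Check: (34/209) = -1 by Zolotarev.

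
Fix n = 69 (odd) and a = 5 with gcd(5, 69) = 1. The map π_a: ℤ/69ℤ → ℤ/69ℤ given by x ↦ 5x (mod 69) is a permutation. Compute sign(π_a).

+1

Trace 56: π^k(56) = [56, 4, 20, 31, 17, 16, 11] for k=0..6.
Cycle type of π: 22×3 + 2 + 1; total 5 cycles.
69 − 5 = 64 transpositions; sign(π) = (−1)^64 = +1.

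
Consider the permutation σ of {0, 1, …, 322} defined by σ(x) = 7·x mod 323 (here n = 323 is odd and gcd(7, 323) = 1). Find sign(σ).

-1

Orbit of 87 under x↦7x: [87, 286, 64, 125, 229, 311, 239]… (length divides ord_323(7)).
Cycle lengths of π_7 on ℤ/323ℤ: [48, 48, 48, 48, 48, 48, 16, 3, 3, 3, 3, 3, 3, 1]; 14 cycles in total.
Σ(ℓ_i−1) = 323−14 = 309; sign = (−1)^309 = -1.
Zolotarev: (7|323) = -1, matching the cycle-count sign.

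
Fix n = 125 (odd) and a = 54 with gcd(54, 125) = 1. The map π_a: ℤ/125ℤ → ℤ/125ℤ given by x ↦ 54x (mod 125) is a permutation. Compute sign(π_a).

Start at x=51: 51 → 4 → 91 → 39 → 106 → 99 → 96 → … (one orbit).
Decompose π into cycles: lengths [50, 50, 10, 10, 2, 2, 1] (7 cycles, including the fixed point 0).
Σ(ℓ_i−1) = 125−7 = 118; sign = (−1)^118 = +1.

+1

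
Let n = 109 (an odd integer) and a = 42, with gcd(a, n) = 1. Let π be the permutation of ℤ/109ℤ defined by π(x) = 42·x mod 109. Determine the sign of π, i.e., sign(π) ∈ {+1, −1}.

-1

Trace 88: π^k(88) = [88, 99, 16, 18, 102, 33, 78] for k=0..6.
Cycle lengths of π_42 on ℤ/109ℤ: [108, 1]; 2 cycles in total.
With 2 cycles on 109 points, sign = (−1)^{109−2} = -1.
The Jacobi symbol (42|109) = -1 (Zolotarev) agrees.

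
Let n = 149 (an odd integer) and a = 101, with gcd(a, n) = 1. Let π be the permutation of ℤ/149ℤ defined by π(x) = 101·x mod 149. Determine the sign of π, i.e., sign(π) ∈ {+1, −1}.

-1

Trace 54: π^k(54) = [54, 90, 1, 101, 69, 115, 142] for k=0..6.
Cycle lengths of π_101 on ℤ/149ℤ: [148, 1]; 2 cycles in total.
Σ(ℓ_i−1) = 149−2 = 147; sign = (−1)^147 = -1.
Check: (101/149) = -1 by Zolotarev.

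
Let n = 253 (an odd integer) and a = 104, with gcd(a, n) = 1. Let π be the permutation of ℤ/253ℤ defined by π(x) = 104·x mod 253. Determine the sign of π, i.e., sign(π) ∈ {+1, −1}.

Orbit of 4 under x↦104x: [4, 163, 1, 104, 190, 26, 174]… (length divides ord_253(104)).
Decompose π into cycles: lengths [55, 55, 55, 55, 11, 11, 5, 5, 1] (9 cycles, including the fixed point 0).
sign(π) = (−1)^{n − #cycles} = (−1)^{253−9} = (−1)^244 = +1.
Zolotarev: (104|253) = +1, matching the cycle-count sign.

+1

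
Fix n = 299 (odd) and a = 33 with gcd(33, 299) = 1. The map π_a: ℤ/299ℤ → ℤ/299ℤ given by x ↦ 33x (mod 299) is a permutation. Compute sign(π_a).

+1

Start at x=231: 231 → 148 → 100 → 11 → 64 → 19 → 29 → … (one orbit).
The orbit structure of x ↦ 33x mod 299: 5 orbits of sizes [132, 132, 22, 12, 1].
n − c = 299 − 5 = 294; sign = (−1)^294 = +1.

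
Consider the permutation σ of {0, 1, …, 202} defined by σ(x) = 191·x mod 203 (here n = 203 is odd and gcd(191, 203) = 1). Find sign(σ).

Start at x=88: 88 → 162 → 86 → 186 → 1 → 191 → 144 → … (one orbit).
Decompose π into cycles: lengths [12, 12, 12, 12, 12, 12, 12, 12, 12, 12, 12, 12, 12, 12, 4, 4, 4, 4, 4, 4, 4, 3, 3, 1] (24 cycles, including the fixed point 0).
24 cycles on 203: each ℓ→(−1)^(ℓ−1), product (−1)^179 = -1.
Zolotarev: (191|203) = -1, matching the cycle-count sign.

-1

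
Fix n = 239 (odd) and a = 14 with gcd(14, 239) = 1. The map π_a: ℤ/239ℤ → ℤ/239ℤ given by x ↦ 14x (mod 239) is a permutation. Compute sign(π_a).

Orbit of 157 under x↦14x: [157, 47, 180, 130, 147, 146, 132]… (length divides ord_239(14)).
π_14 has 2 disjoint cycles with lengths [238, 1] on {0,…,238}.
With 2 cycles on 239 points, sign = (−1)^{239−2} = -1.
Check: (14/239) = -1 by Zolotarev.

-1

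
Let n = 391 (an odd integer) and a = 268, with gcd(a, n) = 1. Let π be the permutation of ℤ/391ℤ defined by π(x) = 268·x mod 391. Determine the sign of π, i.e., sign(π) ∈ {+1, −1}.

-1

Start at x=319: 319 → 254 → 38 → 18 → 132 → 186 → 191 → … (one orbit).
π_268 has 14 disjoint cycles with lengths [44, 44, 44, 44, 44, 44, 44, 44, 22, 4, 4, 4, 4, 1] on {0,…,390}.
391 − 14 = 377 transpositions; sign(π) = (−1)^377 = -1.
(268|391)_J = -1 (Zolotarev's lemma cross-check).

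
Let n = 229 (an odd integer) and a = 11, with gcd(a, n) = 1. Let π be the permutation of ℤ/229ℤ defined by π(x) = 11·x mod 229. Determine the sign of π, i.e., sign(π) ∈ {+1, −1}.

Orbit of 4 under x↦11x: [4, 44, 26, 57, 169, 27, 68]… (length divides ord_229(11)).
7 cycles of lengths [38, 38, 38, 38, 38, 38, 1].
229 − 7 = 222 transpositions; sign(π) = (−1)^222 = +1.
(11|229)_J = +1 (Zolotarev's lemma cross-check).

+1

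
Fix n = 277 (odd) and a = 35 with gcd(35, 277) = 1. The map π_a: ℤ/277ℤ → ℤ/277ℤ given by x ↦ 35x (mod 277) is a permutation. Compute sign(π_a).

-1

Trace 95: π^k(95) = [95, 1, 35, 117, 217, 116, 182] for k=0..6.
The orbit structure of x ↦ 35x mod 277: 24 orbits of sizes [12, 12, 12, 12, 12, 12, 12, 12, 12, 12, 12, 12, 12, 12, 12, 12, 12, 12, 12, 12, 12, 12, 12, 1].
With 24 cycles on 277 points, sign = (−1)^{277−24} = -1.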